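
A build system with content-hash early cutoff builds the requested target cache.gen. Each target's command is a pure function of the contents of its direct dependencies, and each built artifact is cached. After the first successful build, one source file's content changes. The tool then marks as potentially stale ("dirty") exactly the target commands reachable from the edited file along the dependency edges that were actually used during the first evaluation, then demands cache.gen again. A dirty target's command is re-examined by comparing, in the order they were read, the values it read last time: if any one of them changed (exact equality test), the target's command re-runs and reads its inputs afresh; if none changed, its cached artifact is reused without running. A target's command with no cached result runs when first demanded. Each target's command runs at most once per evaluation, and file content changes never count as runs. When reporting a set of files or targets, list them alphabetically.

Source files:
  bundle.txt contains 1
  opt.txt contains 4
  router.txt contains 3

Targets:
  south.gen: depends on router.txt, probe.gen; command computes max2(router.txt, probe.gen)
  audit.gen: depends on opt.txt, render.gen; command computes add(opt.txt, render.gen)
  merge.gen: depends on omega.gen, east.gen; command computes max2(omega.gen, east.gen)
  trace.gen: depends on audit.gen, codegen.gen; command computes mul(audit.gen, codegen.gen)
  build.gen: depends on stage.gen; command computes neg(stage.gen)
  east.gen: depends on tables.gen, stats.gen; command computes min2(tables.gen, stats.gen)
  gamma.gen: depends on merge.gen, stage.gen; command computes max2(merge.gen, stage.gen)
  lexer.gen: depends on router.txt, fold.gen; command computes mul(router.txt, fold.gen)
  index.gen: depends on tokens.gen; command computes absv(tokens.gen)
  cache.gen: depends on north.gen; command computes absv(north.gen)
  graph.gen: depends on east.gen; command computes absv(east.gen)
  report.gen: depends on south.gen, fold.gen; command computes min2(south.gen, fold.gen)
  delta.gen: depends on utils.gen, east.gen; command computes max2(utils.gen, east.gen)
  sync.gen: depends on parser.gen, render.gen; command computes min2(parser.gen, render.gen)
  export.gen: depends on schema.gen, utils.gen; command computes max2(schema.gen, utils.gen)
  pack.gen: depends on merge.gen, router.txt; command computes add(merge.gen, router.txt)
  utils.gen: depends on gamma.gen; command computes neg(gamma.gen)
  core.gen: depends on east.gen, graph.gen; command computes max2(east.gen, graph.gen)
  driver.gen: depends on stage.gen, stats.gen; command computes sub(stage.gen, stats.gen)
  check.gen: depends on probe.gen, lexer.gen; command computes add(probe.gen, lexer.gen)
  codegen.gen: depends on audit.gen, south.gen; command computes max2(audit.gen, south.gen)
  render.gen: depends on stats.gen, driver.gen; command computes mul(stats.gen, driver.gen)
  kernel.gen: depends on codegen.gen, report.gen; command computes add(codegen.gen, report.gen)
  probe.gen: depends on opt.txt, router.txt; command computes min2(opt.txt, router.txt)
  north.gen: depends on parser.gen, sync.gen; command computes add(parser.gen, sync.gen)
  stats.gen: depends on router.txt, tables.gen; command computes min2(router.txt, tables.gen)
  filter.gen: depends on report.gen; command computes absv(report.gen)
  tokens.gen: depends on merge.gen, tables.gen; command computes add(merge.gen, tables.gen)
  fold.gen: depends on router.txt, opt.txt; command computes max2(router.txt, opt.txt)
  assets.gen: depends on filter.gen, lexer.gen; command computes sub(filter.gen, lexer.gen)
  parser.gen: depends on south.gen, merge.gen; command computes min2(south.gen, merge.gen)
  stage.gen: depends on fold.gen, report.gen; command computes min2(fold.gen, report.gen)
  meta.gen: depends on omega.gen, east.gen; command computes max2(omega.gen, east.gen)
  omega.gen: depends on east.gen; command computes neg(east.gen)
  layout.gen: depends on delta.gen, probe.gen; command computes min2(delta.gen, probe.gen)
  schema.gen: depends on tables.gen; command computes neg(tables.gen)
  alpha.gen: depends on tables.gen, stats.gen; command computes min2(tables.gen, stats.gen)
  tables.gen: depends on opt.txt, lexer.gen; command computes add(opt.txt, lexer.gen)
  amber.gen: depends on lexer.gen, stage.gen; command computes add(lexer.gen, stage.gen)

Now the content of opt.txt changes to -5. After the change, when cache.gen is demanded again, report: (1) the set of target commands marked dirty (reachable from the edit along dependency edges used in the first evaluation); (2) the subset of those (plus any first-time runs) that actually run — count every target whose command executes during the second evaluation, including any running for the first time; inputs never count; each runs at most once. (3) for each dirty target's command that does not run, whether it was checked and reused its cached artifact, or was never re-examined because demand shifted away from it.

Marked dirty: cache.gen, driver.gen, east.gen, fold.gen, lexer.gen, merge.gen, north.gen, omega.gen, parser.gen, probe.gen, render.gen, report.gen, south.gen, stage.gen, stats.gen, sync.gen, tables.gen.
Target commands that run: east.gen, fold.gen, lexer.gen, probe.gen, report.gen, south.gen, stage.gen, stats.gen, tables.gen — 9 in total.
Checked but reused from cache: cache.gen, driver.gen, merge.gen, north.gen, omega.gen, parser.gen, render.gen, sync.gen.
Key observation: the cutoff stops propagation at omega.gen — its inputs' values are unchanged, so it reuses its cache.

First evaluation (everything demanded from the output):
  fold.gen = max2(3, 4) = 4
  lexer.gen = mul(3, 4) = 12
  probe.gen = min2(4, 3) = 3
  south.gen = max2(3, 3) = 3
  report.gen = min2(3, 4) = 3
  stage.gen = min2(4, 3) = 3
  tables.gen = add(4, 12) = 16
  stats.gen = min2(3, 16) = 3
  driver.gen = sub(3, 3) = 0
  east.gen = min2(16, 3) = 3
  omega.gen = neg(3) = -3
  merge.gen = max2(-3, 3) = 3
  parser.gen = min2(3, 3) = 3
  render.gen = mul(3, 0) = 0
  sync.gen = min2(3, 0) = 0
  north.gen = add(3, 0) = 3
  cache.gen = absv(3) = 3

Propagation after the edit:
  fold.gen: runs — opt.txt 4->-5; result 3.
  lexer.gen: runs — fold.gen 4->3; result 9.
  probe.gen: runs — opt.txt 4->-5; result -5.
  south.gen: runs — probe.gen 3->-5; result 3 (same value as before).
  report.gen: runs — fold.gen 4->3; result 3 (same value as before).
  stage.gen: runs — fold.gen 4->3; result 3 (same value as before).
  tables.gen: runs — opt.txt 4->-5; lexer.gen 12->9; result 4.
  stats.gen: runs — tables.gen 16->4; result 3 (same value as before).
  driver.gen: checked — values it read are unchanged (stage.gen unchanged, stats.gen unchanged); reused cached 0 without running.
  east.gen: runs — tables.gen 16->4; result 3 (same value as before).
  omega.gen: checked — values it read are unchanged (east.gen unchanged); reused cached -3 without running.
  merge.gen: checked — values it read are unchanged (omega.gen unchanged, east.gen unchanged); reused cached 3 without running.
  parser.gen: checked — values it read are unchanged (south.gen unchanged, merge.gen unchanged); reused cached 3 without running.
  render.gen: checked — values it read are unchanged (stats.gen unchanged, driver.gen unchanged); reused cached 0 without running.
  sync.gen: checked — values it read are unchanged (parser.gen unchanged, render.gen unchanged); reused cached 0 without running.
  north.gen: checked — values it read are unchanged (parser.gen unchanged, sync.gen unchanged); reused cached 3 without running.
  cache.gen: checked — values it read are unchanged (north.gen unchanged); reused cached 3 without running.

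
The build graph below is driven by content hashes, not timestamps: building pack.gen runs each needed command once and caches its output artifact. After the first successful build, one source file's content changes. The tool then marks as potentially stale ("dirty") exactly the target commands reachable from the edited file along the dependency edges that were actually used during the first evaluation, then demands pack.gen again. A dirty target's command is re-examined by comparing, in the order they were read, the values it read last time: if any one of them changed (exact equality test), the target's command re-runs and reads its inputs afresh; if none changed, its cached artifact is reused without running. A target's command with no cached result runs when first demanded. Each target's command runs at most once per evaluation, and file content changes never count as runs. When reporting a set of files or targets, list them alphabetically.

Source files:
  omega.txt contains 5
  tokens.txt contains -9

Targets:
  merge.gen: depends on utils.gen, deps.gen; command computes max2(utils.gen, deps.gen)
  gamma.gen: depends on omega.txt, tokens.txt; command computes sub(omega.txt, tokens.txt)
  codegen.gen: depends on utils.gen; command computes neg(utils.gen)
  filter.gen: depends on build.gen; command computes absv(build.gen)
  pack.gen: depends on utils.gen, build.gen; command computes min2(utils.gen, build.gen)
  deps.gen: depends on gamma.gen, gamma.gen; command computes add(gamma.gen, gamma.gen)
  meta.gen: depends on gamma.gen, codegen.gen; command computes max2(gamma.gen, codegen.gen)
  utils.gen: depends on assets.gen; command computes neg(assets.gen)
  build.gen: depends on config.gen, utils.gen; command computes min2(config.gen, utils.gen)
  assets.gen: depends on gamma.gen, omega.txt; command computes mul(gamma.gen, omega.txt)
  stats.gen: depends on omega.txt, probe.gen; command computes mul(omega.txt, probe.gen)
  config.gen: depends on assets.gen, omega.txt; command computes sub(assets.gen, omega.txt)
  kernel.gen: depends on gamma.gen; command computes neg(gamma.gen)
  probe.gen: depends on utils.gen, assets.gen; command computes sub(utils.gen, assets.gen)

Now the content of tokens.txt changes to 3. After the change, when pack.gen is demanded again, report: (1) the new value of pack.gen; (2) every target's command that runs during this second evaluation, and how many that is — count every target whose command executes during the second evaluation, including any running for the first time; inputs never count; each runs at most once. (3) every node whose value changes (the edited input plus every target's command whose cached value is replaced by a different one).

Initial pass — values computed on the first demand:
  gamma.gen = sub(5, -9) = 14
  assets.gen = mul(14, 5) = 70
  config.gen = sub(70, 5) = 65
  utils.gen = neg(70) = -70
  build.gen = min2(65, -70) = -70
  pack.gen = min2(-70, -70) = -70

Second demand — change propagation:
  gamma.gen: re-runs because tokens.txt -9->3; new result 2.
  assets.gen: re-runs because gamma.gen 14->2; new result 10.
  config.gen: re-runs because assets.gen 70->10; new result 5.
  utils.gen: re-runs because assets.gen 70->10; new result -10.
  build.gen: re-runs because config.gen 65->5; utils.gen -70->-10; new result -10.
  pack.gen: re-runs because utils.gen -70->-10; build.gen -70->-10; new result -10.

pack.gen now evaluates to -10.
Run set: assets.gen, build.gen, config.gen, gamma.gen, pack.gen, utils.gen (6 run).
Changed values: assets.gen, build.gen, config.gen, gamma.gen, pack.gen, tokens.txt, utils.gen.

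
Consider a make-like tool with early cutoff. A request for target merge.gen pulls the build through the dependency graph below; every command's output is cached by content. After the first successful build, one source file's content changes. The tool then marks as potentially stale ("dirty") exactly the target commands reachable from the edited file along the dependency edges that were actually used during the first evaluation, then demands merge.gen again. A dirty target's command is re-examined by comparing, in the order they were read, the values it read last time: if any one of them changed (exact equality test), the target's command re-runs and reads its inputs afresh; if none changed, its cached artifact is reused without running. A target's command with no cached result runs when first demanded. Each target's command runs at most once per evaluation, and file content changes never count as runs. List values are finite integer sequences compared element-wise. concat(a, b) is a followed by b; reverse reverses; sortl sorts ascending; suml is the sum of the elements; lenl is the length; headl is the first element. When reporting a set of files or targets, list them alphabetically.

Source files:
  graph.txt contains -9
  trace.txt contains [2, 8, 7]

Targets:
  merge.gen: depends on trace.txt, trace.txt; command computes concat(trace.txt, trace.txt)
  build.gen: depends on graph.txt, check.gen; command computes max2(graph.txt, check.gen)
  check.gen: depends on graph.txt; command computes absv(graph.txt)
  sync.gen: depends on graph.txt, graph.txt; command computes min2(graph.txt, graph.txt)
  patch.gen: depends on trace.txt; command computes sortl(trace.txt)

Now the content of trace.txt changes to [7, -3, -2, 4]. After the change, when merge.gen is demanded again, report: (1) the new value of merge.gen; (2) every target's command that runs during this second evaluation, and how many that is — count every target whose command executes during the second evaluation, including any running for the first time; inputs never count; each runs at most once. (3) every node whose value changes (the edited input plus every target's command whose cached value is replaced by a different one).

Demanding merge.gen again yields [7, -3, -2, 4, 7, -3, -2, 4].
1 target commands run: merge.gen.
The nodes whose values change: merge.gen, trace.txt.

First demand of the output computes:
  merge.gen = concat([2, 8, 7], [2, 8, 7]) = [2, 8, 7, 2, 8, 7]

After the edit, cleaning proceeds:
  merge.gen: a read changed (trace.txt [2, 8, 7]->[7, -3, -2, 4]; trace.txt [2, 8, 7]->[7, -3, -2, 4]) — executes, giving [7, -3, -2, 4, 7, -3, -2, 4].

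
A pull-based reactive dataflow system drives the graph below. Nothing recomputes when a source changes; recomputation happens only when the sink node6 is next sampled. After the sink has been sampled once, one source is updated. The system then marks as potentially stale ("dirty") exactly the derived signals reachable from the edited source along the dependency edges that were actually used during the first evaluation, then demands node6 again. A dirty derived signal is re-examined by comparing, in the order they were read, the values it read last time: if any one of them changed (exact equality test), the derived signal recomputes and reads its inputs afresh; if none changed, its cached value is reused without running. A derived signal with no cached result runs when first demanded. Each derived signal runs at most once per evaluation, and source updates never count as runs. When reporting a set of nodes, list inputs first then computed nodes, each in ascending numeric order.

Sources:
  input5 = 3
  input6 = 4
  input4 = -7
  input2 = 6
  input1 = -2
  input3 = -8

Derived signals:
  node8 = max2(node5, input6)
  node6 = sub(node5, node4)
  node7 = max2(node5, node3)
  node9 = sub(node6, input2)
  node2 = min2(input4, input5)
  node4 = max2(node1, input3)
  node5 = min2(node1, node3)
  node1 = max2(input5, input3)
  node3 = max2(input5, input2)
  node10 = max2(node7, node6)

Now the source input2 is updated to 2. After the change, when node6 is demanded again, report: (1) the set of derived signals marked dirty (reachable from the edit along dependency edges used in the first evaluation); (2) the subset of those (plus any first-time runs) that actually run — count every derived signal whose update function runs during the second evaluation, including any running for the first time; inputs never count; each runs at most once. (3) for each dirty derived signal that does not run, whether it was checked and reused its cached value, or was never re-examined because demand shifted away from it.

Marked dirty: node3, node5, node6.
Derived signals that run: node3, node5 — 2 in total.
Checked but reused from cache: node6.
Key observation: the change is absorbed at node5 — it re-runs but produces the same value, and the output's value is unchanged.

First evaluation (everything demanded from the output):
  node1 = max2(3, -8) = 3
  node3 = max2(3, 6) = 6
  node4 = max2(3, -8) = 3
  node5 = min2(3, 6) = 3
  node6 = sub(3, 3) = 0

Propagation after the edit:
  node3: runs — input2 6->2; result 3.
  node5: runs — node3 6->3; result 3 (same value as before).
  node6: checked — values it read are unchanged (node5 unchanged, node4 unchanged); reused cached 0 without running.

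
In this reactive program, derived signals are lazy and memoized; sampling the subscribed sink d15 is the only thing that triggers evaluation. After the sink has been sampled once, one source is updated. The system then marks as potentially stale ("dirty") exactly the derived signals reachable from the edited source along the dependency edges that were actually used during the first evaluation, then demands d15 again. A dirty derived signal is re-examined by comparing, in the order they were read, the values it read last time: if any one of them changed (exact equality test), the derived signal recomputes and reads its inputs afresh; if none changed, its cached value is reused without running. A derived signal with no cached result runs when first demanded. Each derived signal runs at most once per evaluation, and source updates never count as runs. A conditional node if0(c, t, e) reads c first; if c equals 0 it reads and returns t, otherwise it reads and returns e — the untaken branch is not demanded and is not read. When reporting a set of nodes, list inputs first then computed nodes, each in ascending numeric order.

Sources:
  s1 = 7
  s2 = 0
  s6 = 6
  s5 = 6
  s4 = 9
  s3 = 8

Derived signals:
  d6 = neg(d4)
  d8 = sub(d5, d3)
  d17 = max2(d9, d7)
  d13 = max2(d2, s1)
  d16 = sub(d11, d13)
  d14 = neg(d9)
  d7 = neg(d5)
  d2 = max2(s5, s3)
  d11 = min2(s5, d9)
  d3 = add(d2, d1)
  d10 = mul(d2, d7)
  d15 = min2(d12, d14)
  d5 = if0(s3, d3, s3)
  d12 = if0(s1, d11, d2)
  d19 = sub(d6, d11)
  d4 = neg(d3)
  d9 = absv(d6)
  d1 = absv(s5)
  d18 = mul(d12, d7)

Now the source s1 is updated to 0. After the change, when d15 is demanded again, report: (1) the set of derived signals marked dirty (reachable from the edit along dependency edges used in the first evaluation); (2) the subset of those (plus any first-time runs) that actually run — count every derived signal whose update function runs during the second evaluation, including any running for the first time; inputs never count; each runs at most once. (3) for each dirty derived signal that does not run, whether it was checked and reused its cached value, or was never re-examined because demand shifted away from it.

First demand of the output computes:
  d1 = absv(6) = 6
  d2 = max2(6, 8) = 8
  d3 = add(8, 6) = 14
  d4 = neg(14) = -14
  d6 = neg(-14) = 14
  d9 = absv(14) = 14
  d12 = if0(s1=7 -> else branch d2) = 8
  d14 = neg(14) = -14
  d15 = min2(8, -14) = -14

After the edit, cleaning proceeds:
  d11: had never run; runs now, result 6.
  d12: a read changed (s1 7->0) — executes, giving 6.
  d15: a read changed (d12 8->6) — executes, giving -14 — identical to its old value.

Note the branch switch — d11 had no cache and runs now for the first time.

The edit dirties: d12, d15.
3 derived signals run: d11, d12, d15.
No dirty derived signal escaped a run.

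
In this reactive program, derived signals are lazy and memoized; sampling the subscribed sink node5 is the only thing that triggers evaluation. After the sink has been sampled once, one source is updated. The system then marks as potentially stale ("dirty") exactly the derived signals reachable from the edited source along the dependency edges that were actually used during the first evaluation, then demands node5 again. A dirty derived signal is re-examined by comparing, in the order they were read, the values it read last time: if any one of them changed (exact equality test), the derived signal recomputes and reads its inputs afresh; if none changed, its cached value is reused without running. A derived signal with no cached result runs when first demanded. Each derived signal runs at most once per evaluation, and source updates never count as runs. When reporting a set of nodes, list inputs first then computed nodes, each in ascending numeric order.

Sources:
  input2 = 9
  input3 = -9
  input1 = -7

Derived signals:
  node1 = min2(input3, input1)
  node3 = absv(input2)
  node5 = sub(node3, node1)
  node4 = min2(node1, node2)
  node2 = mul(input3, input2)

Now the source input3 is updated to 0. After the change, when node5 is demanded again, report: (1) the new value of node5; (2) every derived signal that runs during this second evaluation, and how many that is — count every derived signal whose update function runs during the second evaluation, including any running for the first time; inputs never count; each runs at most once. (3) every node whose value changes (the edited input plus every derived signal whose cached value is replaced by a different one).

First demand of the output computes:
  node1 = min2(-9, -7) = -9
  node3 = absv(9) = 9
  node5 = sub(9, -9) = 18

After the edit, cleaning proceeds:
  node1: a read changed (input3 -9->0) — executes, giving -7.
  node5: a read changed (node1 -9->-7) — executes, giving 16.

Demanding node5 again yields 16.
2 derived signals run: node1, node5.
The nodes whose values change: input3, node1, node5.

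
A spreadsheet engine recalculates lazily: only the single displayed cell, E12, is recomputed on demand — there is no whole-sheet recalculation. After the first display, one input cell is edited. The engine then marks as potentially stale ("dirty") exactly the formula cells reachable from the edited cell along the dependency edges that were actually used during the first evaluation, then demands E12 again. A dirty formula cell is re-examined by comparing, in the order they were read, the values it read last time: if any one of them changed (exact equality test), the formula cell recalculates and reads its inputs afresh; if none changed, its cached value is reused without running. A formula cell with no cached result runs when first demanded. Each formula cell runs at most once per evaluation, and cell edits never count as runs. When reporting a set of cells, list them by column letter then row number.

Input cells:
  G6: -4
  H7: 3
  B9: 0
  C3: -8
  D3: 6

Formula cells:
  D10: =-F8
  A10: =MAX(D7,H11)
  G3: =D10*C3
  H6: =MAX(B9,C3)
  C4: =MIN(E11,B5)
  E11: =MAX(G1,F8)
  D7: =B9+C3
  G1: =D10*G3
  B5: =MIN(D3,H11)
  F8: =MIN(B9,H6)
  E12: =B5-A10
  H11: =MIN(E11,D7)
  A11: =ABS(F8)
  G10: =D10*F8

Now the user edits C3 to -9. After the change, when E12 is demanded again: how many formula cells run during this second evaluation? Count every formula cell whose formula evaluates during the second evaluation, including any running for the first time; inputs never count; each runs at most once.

First evaluation (everything demanded from the output):
  D7 = 0 + -8 = -8
  H6 = MAX(0, -8) = 0
  F8 = MIN(0, 0) = 0
  D10 = -(0) = 0
  G3 = 0 * -8 = 0
  G1 = 0 * 0 = 0
  E11 = MAX(0, 0) = 0
  H11 = MIN(0, -8) = -8
  A10 = MAX(-8, -8) = -8
  B5 = MIN(6, -8) = -8
  E12 = -8 - -8 = 0

Propagation after the edit:
  D7: runs — C3 -8->-9; result -9.
  H6: runs — C3 -8->-9; result 0 (same value as before).
  F8: checked — values it read are unchanged (B9 unchanged, H6 unchanged); reused cached 0 without running.
  D10: checked — values it read are unchanged (F8 unchanged); reused cached 0 without running.
  G3: runs — C3 -8->-9; result 0 (same value as before).
  G1: checked — values it read are unchanged (D10 unchanged, G3 unchanged); reused cached 0 without running.
  E11: checked — values it read are unchanged (G1 unchanged, F8 unchanged); reused cached 0 without running.
  H11: runs — D7 -8->-9; result -9.
  A10: runs — D7 -8->-9; H11 -8->-9; result -9.
  B5: runs — H11 -8->-9; result -9.
  E12: runs — B5 -8->-9; A10 -8->-9; result 0 (same value as before).

Key observation: the cutoff stops propagation at F8 — its inputs' values are unchanged, so it reuses its cache.

Formula cells that run: A10, B5, D7, E12, G3, H6, H11 — 7 in total.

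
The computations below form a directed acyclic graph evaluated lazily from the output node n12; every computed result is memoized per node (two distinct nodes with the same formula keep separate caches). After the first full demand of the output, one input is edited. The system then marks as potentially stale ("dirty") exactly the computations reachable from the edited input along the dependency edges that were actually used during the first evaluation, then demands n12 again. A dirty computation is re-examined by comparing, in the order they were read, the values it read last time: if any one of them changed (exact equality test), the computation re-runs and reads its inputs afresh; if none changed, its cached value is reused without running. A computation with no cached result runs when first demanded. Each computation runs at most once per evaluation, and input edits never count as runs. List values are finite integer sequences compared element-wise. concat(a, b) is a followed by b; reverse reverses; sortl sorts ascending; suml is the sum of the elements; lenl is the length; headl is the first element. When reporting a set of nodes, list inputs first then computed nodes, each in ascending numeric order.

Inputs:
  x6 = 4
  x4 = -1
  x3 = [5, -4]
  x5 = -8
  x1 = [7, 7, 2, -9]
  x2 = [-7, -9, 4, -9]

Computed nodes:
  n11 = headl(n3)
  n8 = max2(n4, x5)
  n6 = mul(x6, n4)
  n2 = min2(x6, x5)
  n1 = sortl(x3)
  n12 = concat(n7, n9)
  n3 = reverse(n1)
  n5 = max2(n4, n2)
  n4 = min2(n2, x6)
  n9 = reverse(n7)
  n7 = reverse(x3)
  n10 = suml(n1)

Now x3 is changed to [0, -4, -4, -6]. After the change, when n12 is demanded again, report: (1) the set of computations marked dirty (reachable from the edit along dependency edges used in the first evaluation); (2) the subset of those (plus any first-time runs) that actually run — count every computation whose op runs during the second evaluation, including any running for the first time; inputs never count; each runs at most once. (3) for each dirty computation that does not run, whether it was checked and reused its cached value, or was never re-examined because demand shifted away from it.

First demand of the output computes:
  n7 = reverse([5, -4]) = [-4, 5]
  n9 = reverse([-4, 5]) = [5, -4]
  n12 = concat([-4, 5], [5, -4]) = [-4, 5, 5, -4]

After the edit, cleaning proceeds:
  n7: a read changed (x3 [5, -4]->[0, -4, -4, -6]) — executes, giving [-6, -4, -4, 0].
  n9: a read changed (n7 [-4, 5]->[-6, -4, -4, 0]) — executes, giving [0, -4, -4, -6].
  n12: a read changed (n7 [-4, 5]->[-6, -4, -4, 0]; n9 [5, -4]->[0, -4, -4, -6]) — executes, giving [-6, -4, -4, 0, 0, -4, -4, -6].

The edit dirties: n7, n9, n12.
3 computations run: n7, n9, n12.
No dirty computation escaped a run.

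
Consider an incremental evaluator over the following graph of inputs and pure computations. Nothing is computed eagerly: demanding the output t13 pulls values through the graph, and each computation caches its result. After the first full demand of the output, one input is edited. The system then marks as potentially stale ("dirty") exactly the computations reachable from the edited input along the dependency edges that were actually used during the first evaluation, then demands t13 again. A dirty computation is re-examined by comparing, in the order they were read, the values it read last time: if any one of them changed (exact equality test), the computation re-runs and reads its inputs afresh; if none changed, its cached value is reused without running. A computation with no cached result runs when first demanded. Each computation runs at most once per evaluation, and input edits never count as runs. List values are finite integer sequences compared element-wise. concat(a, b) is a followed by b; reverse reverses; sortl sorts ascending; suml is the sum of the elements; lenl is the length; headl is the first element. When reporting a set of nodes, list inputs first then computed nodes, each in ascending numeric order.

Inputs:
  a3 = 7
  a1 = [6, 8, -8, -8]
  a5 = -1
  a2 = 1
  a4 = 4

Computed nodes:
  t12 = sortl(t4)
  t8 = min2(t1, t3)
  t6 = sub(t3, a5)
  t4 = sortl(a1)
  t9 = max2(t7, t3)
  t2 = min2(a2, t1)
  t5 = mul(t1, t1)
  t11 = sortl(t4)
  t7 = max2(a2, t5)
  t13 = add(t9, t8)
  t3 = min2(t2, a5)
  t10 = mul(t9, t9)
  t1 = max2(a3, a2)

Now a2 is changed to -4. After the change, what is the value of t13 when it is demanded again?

Initial pass — values computed on the first demand:
  t1 = max2(7, 1) = 7
  t2 = min2(1, 7) = 1
  t3 = min2(1, -1) = -1
  t5 = mul(7, 7) = 49
  t7 = max2(1, 49) = 49
  t8 = min2(7, -1) = -1
  t9 = max2(49, -1) = 49
  t13 = add(49, -1) = 48

Second demand — change propagation:
  t1: re-runs because a2 1->-4; new result 7 (unchanged).
  t2: re-runs because a2 1->-4; new result -4.
  t3: re-runs because t2 1->-4; new result -4.
  t5: re-examined; everything it read last time is the same (t1 unchanged, t1 unchanged) — cache 49 kept, no run.
  t7: re-runs because a2 1->-4; new result 49 (unchanged).
  t8: re-runs because t3 -1->-4; new result -4.
  t9: re-runs because t3 -1->-4; new result 49 (unchanged).
  t13: re-runs because t8 -1->-4; new result 45.

The important point: at t5 every value read last time is unchanged, so the dirty flag clears without a run.

t13 now evaluates to 45.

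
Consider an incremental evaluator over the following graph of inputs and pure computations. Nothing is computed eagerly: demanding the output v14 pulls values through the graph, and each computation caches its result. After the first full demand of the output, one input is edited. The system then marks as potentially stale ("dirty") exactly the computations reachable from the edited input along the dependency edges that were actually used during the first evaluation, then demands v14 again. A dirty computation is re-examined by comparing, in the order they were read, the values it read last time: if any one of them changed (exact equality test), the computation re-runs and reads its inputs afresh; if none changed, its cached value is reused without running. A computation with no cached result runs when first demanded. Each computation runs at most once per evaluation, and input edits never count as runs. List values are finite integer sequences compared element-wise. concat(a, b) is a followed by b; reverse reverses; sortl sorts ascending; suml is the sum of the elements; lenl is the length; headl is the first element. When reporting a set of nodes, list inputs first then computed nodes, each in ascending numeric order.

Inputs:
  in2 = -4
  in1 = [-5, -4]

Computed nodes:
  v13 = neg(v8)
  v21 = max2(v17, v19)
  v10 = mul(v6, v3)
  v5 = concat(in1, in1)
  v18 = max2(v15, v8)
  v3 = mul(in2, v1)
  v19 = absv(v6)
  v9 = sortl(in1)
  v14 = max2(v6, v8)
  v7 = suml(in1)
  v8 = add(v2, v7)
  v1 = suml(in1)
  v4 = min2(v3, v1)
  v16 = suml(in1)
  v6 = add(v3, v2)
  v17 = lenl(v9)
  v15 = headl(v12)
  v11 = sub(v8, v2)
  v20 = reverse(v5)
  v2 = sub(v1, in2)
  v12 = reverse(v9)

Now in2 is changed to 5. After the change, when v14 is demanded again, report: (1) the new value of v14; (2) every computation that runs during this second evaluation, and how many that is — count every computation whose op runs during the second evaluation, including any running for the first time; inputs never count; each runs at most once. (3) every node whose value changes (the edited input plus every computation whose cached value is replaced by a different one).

v14 now evaluates to -23.
Run set: v2, v3, v6, v8, v14 (5 run).
Changed values: in2, v2, v3, v6, v8, v14.

Initial pass — values computed on the first demand:
  v1 = suml([-5, -4]) = -9
  v2 = sub(-9, -4) = -5
  v3 = mul(-4, -9) = 36
  v6 = add(36, -5) = 31
  v7 = suml([-5, -4]) = -9
  v8 = add(-5, -9) = -14
  v14 = max2(31, -14) = 31

Second demand — change propagation:
  v2: re-runs because in2 -4->5; new result -14.
  v3: re-runs because in2 -4->5; new result -45.
  v6: re-runs because v3 36->-45; v2 -5->-14; new result -59.
  v8: re-runs because v2 -5->-14; new result -23.
  v14: re-runs because v6 31->-59; v8 -14->-23; new result -23.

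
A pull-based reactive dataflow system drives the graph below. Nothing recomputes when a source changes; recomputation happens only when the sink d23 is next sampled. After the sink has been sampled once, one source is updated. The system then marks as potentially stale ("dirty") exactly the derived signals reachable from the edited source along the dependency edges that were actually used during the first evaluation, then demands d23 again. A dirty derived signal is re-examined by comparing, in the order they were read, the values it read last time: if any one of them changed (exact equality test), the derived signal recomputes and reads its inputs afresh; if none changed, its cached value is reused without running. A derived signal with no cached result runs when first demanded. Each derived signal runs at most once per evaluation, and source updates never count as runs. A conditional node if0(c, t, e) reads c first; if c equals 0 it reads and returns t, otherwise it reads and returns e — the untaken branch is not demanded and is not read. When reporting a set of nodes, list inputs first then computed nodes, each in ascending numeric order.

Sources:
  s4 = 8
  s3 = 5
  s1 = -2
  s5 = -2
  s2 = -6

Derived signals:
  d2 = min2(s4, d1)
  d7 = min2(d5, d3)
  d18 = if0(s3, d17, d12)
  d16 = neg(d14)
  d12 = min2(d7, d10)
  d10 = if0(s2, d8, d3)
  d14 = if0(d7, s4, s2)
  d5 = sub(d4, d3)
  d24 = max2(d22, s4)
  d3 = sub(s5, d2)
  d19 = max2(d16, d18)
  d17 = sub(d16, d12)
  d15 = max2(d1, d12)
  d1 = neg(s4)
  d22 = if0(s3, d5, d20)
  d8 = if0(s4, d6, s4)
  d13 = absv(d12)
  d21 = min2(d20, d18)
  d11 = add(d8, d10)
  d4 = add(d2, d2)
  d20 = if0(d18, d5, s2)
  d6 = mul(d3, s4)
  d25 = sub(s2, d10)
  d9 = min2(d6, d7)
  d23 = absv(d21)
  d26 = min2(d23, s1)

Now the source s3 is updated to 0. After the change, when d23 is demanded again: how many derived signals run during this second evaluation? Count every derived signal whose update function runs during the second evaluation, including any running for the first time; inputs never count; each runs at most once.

Derived signals that run: d14, d16, d17, d18, d20, d21, d23 — 7 in total.
Key observation: a condition flipped, so demand reaches new nodes — d14, d16, d17 run for the first time.

First evaluation (everything demanded from the output):
  d1 = neg(8) = -8
  d2 = min2(8, -8) = -8
  d3 = sub(-2, -8) = 6
  d4 = add(-8, -8) = -16
  d5 = sub(-16, 6) = -22
  d7 = min2(-22, 6) = -22
  d10 = if0(s2=-6 -> else branch d3) = 6
  d12 = min2(-22, 6) = -22
  d18 = if0(s3=5 -> else branch d12) = -22
  d20 = if0(d18=-22 -> else branch s2) = -6
  d21 = min2(-6, -22) = -22
  d23 = absv(-22) = 22

Propagation after the edit:
  d14: demanded for the first time — runs, produces -6.
  d16: demanded for the first time — runs, produces 6.
  d17: demanded for the first time — runs, produces 28.
  d18: runs — s3 5->0; result 28.
  d20: runs — d18 -22->28; result -6 (same value as before).
  d21: runs — d18 -22->28; result -6.
  d23: runs — d21 -22->-6; result 6.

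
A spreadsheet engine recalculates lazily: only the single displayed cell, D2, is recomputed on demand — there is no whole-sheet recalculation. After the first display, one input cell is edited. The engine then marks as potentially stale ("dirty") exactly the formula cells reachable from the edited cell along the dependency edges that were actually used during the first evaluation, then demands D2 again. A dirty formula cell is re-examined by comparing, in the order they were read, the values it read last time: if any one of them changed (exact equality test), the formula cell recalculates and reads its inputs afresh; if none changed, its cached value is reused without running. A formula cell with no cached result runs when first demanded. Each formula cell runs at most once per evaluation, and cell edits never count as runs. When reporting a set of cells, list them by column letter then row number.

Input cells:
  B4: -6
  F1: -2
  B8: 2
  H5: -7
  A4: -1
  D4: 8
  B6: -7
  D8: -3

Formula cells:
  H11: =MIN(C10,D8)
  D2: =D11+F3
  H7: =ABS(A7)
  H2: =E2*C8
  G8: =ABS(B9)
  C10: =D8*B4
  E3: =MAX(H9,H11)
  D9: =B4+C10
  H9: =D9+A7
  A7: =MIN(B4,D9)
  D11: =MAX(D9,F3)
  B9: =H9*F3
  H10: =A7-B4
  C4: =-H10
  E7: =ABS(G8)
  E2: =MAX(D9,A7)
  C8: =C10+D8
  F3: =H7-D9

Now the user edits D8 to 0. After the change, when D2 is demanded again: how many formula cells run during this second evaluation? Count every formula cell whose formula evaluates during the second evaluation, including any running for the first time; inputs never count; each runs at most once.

Formula cells that run: A7, C10, D2, D9, D11, F3 — 6 in total.
Key observation: the cutoff stops propagation at H7 — its inputs' values are unchanged, so it reuses its cache.

First evaluation (everything demanded from the output):
  C10 = -3 * -6 = 18
  D9 = -6 + 18 = 12
  A7 = MIN(-6, 12) = -6
  H7 = ABS(-6) = 6
  F3 = 6 - 12 = -6
  D11 = MAX(12, -6) = 12
  D2 = 12 + -6 = 6

Propagation after the edit:
  C10: runs — D8 -3->0; result 0.
  D9: runs — C10 18->0; result -6.
  A7: runs — D9 12->-6; result -6 (same value as before).
  H7: checked — values it read are unchanged (A7 unchanged); reused cached 6 without running.
  F3: runs — D9 12->-6; result 12.
  D11: runs — D9 12->-6; F3 -6->12; result 12 (same value as before).
  D2: runs — F3 -6->12; result 24.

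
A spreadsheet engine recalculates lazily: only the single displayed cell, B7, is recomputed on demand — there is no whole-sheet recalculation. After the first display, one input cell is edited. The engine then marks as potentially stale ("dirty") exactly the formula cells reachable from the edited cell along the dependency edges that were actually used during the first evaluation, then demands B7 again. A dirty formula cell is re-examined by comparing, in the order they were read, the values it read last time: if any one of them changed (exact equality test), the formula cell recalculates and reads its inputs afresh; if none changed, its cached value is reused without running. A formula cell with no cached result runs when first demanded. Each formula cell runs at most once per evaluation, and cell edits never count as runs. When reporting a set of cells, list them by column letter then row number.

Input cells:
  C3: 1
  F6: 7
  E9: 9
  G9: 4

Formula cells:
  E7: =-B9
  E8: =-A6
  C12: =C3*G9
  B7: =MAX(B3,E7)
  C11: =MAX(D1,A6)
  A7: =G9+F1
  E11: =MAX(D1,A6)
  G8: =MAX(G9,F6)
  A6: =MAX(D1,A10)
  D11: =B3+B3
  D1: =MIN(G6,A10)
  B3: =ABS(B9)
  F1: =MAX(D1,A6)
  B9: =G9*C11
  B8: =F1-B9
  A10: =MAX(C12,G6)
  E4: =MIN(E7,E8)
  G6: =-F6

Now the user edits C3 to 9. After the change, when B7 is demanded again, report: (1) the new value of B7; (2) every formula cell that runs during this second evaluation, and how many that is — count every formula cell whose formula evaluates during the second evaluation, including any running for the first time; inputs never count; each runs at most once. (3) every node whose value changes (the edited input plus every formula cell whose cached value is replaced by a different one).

First evaluation (everything demanded from the output):
  C12 = 1 * 4 = 4
  G6 = -(7) = -7
  A10 = MAX(4, -7) = 4
  D1 = MIN(-7, 4) = -7
  A6 = MAX(-7, 4) = 4
  C11 = MAX(-7, 4) = 4
  B9 = 4 * 4 = 16
  B3 = ABS(16) = 16
  E7 = -(16) = -16
  B7 = MAX(16, -16) = 16

Propagation after the edit:
  C12: runs — C3 1->9; result 36.
  A10: runs — C12 4->36; result 36.
  D1: runs — A10 4->36; result -7 (same value as before).
  A6: runs — A10 4->36; result 36.
  C11: runs — A6 4->36; result 36.
  B9: runs — C11 4->36; result 144.
  B3: runs — B9 16->144; result 144.
  E7: runs — B9 16->144; result -144.
  B7: runs — B3 16->144; E7 -16->-144; result 144.

New value of B7: 144.
Formula cells that run: A6, A10, B3, B7, B9, C11, C12, D1, E7 — 9 in total.
Values that change: A6, A10, B3, B7, B9, C3, C11, C12, E7.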